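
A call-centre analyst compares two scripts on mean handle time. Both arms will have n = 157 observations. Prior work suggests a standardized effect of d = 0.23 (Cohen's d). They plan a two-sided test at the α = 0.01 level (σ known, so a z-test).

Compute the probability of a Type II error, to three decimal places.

β ≈ 0.705

Noncentrality parameter: δ = d·√(n/2) = 0.23 × √(157/2) = 2.0378
Critical value for a two-sided test at α = 0.01: z_{α/2} = 2.576.
Power = Φ(δ − 2.576) + Φ(−δ − 2.576) = Φ(-0.538) + Φ(-4.614) = 0.2953 + 0.0000 = 0.2953.
Type II error: β = 1 − power = 1 − 0.2953 = 0.7047.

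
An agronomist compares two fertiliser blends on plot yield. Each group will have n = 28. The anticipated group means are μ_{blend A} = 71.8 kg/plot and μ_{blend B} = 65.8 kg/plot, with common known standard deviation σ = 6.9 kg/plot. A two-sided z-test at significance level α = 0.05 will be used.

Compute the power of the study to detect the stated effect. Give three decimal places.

Power ≈ 0.902

Standardized effect: d = |μ_{blend A} − μ_{blend B}| / σ = |71.8 − 65.8| / 6.9 = 0.8696
Noncentrality parameter: δ = d·√(n/2) = 0.8696 × √(28/2) = 3.2536
Two-sided α = 0.05 → critical value z_{0.025} = 1.960.
Power = Φ(δ − 1.960) + Φ(−δ − 1.960) = Φ(1.294) + Φ(-5.214) = 0.9021 + 0.0000 = 0.9021.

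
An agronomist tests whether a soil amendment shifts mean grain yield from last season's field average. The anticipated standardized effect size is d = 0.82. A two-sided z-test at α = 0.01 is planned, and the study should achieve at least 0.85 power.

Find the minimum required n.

For power 0.85 need Φ(δ − z_{0.005}) = 0.85, so δ = z_{0.005} + z_{0.15} = 2.576 + 1.036 = 3.612.
(Ignoring the negligible lower-tail rejection probability gives the usual closed-form inversion.)
δ = d·√n ⇒ n = (δ/d)² = (3.612 / 0.82)² = 19.41.
Round up to the next whole unit.

n = 20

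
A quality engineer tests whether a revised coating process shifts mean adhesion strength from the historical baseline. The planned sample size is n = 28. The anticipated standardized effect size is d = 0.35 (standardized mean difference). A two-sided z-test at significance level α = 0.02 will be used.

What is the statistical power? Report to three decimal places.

Power ≈ 0.318

Noncentrality parameter: δ = d·√n = 0.35 × √28 = 1.8520
Two-sided α = 0.02 → critical value z_{0.01} = 2.326.
Power = Φ(δ − 2.326) + Φ(−δ − 2.326) = Φ(-0.474) + Φ(-4.178) = 0.3176 + 0.0000 = 0.3176.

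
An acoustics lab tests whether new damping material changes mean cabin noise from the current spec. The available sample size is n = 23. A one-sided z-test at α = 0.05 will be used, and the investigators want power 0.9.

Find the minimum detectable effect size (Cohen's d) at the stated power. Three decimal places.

d ≈ 0.610

Need Φ(δ − 1.645) = 0.9, so δ = 1.645 + 1.282 = 2.926.
δ = d·√n ⇒ d = δ/√n = 2.926/√23 = 0.6102.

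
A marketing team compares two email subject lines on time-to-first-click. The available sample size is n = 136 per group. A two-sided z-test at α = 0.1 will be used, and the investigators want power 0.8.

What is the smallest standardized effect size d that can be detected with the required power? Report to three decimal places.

d ≈ 0.302

Required noncentrality: δ = z_{0.05} + z_{0.20} = 1.645 + 0.842 = 2.486.
(Lower-tail contribution to power is negligible for δ > 0.)
δ = d·√(n/2) ⇒ d = δ/√(n/2) = 2.486/√(136/2) = 0.3015.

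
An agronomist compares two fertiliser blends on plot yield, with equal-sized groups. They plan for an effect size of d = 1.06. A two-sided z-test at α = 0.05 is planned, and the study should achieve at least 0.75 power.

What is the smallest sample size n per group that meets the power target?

n = 13 per group

Set Φ(δ − 1.960) = 0.75; then δ − 1.960 = Φ⁻¹(0.75) = 0.674, giving δ = 2.634.
(For δ > 0 the lower-tail rejection region contributes negligibly to power, so the one-term inversion is standard.)
δ = d·√(n/2) ⇒ n = 2(δ/d)² = 2 × (2.634 / 1.06)² = 12.35.
Round up to the next whole unit.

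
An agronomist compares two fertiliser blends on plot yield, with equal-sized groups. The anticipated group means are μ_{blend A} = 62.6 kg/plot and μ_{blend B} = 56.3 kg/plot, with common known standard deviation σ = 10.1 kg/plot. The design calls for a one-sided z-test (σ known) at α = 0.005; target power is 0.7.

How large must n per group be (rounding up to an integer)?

Standardized effect: d = |μ_{blend A} − μ_{blend B}| / σ = |62.6 − 56.3| / 10.1 = 0.6238
For power 0.7 need Φ(δ − z_{0.005}) = 0.7, so δ = z_{0.005} + z_{0.30} = 2.576 + 0.524 = 3.100.
δ = d·√(n/2) ⇒ n = 2(δ/d)² = 2 × (3.100 / 0.6238)² = 49.41.
Rounding up, n = 50 per group.

n = 50 per group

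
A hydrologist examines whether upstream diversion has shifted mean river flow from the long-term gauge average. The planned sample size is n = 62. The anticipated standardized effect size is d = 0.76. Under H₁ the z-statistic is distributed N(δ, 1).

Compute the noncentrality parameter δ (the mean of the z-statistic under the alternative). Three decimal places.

δ = d·√n = 0.76 × √62 = 5.9842

δ ≈ 5.984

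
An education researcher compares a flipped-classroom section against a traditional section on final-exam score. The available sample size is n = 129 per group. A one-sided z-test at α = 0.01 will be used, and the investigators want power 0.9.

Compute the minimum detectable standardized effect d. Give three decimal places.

Need Φ(δ − 2.326) = 0.9, so δ = 2.326 + 1.282 = 3.608.
δ = d·√(n/2) ⇒ d = δ/√(n/2) = 3.608/√(129/2) = 0.4492.

d ≈ 0.449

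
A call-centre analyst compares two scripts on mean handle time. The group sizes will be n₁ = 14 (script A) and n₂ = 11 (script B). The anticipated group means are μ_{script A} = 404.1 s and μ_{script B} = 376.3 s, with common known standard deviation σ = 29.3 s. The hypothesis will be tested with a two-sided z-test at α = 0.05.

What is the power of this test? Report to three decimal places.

Standardized effect: d = |μ_{script A} − μ_{script B}| / σ = |404.1 − 376.3| / 29.3 = 0.9488
Noncentrality parameter: δ = d / √(1/n₁ + 1/n₂) = 0.9488 / √(1/14 + 1/11) = 2.3549
Critical value for a two-sided test at α = 0.05: z_{α/2} = 1.960.
Power = Φ(δ − 1.960) + Φ(−δ − 1.960) = Φ(0.395) + Φ(-4.315) = 0.6535 + 0.0000 = 0.6536.

Power ≈ 0.654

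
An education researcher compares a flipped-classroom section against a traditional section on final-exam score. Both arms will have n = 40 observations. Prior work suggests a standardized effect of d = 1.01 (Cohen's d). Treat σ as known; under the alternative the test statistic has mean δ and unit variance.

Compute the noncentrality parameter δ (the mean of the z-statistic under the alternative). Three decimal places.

The noncentrality parameter scales effect size by the design's sample-size factor: δ = d·√(n/2) = 1.01 × √(40/2) = 4.5169

δ ≈ 4.517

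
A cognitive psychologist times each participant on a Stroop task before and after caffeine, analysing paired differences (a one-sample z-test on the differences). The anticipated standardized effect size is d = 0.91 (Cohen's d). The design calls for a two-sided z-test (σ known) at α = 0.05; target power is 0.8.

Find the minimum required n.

For power 0.8 need Φ(δ − z_{0.025}) = 0.8, so δ = z_{0.025} + z_{0.20} = 1.960 + 0.842 = 2.802.
(For δ > 0 the lower-tail rejection region contributes negligibly to power, so the one-term inversion is standard.)
δ = d·√n ⇒ n = (δ/d)² = (2.802 / 0.91)² = 9.48.
Round up to the next whole unit.

n = 10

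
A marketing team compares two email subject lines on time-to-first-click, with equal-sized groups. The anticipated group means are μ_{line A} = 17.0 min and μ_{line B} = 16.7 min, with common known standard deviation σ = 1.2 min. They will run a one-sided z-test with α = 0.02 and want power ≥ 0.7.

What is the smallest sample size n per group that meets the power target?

Standardized effect: d = |μ_{line A} − μ_{line B}| / σ = |17.0 − 16.7| / 1.2 = 0.2500
Set Φ(δ − 2.054) = 0.7; then δ − 2.054 = Φ⁻¹(0.7) = 0.524, giving δ = 2.578.
δ = d·√(n/2) ⇒ n = 2(δ/d)² = 2 × (2.578 / 0.2500)² = 212.70.
Round up to the next whole unit.

n = 213 per group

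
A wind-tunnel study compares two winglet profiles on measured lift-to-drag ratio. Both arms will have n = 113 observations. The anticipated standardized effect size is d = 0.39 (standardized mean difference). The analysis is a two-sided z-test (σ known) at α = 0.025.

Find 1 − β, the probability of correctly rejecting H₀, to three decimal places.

Power ≈ 0.755

Noncentrality parameter: δ = d·√(n/2) = 0.39 × √(113/2) = 2.9315
Two-sided α = 0.025 → critical value z_{0.0125} = 2.241.
Power = Φ(δ − 2.241) + Φ(−δ − 2.241) = Φ(0.690) + Φ(-5.173) = 0.7549 + 0.0000 = 0.7549.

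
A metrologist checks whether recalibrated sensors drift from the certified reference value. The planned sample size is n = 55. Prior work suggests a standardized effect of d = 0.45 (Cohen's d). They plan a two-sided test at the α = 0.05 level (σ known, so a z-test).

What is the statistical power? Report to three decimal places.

Power ≈ 0.916

Noncentrality parameter: δ = d·√n = 0.45 × √55 = 3.3373
Two-sided α = 0.05 → critical value z_{0.025} = 1.960.
Power = Φ(δ − 1.960) + Φ(−δ − 1.960) = Φ(1.377) + Φ(-5.297) = 0.9158 + 0.0000 = 0.9158.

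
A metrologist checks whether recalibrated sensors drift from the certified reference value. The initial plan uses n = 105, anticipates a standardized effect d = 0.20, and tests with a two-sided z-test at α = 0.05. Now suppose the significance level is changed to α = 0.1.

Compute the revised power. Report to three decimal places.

δ = d·√n = 0.20 × √105 = 2.0494 (unchanged). New critical value: z_{0.05} = 1.645.
Revised power = Φ(δ − 1.645) + Φ(−δ − 1.645) = Φ(0.405) + Φ(-3.694) = 0.6571 + 0.0001 = 0.6572.

Power ≈ 0.657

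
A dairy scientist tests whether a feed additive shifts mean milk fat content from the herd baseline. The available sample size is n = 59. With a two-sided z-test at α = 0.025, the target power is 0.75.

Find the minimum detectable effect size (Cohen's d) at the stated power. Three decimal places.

Need Φ(δ − 2.241) = 0.75, so δ = 2.241 + 0.674 = 2.916.
(Lower-tail contribution to power is negligible for δ > 0.)
δ = d·√n ⇒ d = δ/√n = 2.916/√59 = 0.3796.

d ≈ 0.380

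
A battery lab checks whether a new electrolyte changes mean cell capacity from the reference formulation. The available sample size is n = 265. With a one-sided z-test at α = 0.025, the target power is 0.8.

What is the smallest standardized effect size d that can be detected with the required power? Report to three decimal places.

Need Φ(δ − 1.960) = 0.8, so δ = 1.960 + 0.842 = 2.802.
δ = d·√n ⇒ d = δ/√n = 2.802/√265 = 0.1721.

d ≈ 0.172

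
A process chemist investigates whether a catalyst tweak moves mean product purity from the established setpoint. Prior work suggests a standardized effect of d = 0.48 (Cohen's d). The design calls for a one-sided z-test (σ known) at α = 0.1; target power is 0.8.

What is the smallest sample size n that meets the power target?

n = 20

For power 0.8 need Φ(δ − z_{0.1}) = 0.8, so δ = z_{0.1} + z_{0.20} = 1.282 + 0.842 = 2.123.
δ = d·√n ⇒ n = (δ/d)² = (2.123 / 0.48)² = 19.57.
Round up to the next whole unit.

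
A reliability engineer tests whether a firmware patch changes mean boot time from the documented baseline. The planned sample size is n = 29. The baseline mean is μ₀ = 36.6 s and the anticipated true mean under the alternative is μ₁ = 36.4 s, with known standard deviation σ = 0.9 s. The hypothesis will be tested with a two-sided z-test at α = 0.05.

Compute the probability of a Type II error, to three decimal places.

β ≈ 0.777

Standardized effect: d = |μ₁ − μ₀| / σ = |36.4 − 36.6| / 0.9 = 0.2222
Noncentrality parameter: δ = d·√n = 0.2222 × √29 = 1.1967
Critical value for a two-sided test at α = 0.05: z_{α/2} = 1.960.
Power = Φ(δ − 1.960) + Φ(−δ − 1.960) = Φ(-0.763) + Φ(-3.157) = 0.2227 + 0.0008 = 0.2235.
Type II error: β = 1 − power = 1 − 0.2235 = 0.7765.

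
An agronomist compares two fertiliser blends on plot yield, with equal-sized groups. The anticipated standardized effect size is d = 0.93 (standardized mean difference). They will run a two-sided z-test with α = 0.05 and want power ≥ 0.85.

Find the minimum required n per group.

n = 21 per group

For power 0.85 need Φ(δ − z_{0.025}) = 0.85, so δ = z_{0.025} + z_{0.15} = 1.960 + 1.036 = 2.996.
(Ignoring the negligible lower-tail rejection probability gives the usual closed-form inversion.)
δ = d·√(n/2) ⇒ n = 2(δ/d)² = 2 × (2.996 / 0.93)² = 20.76.
Rounding up, n = 21 per group.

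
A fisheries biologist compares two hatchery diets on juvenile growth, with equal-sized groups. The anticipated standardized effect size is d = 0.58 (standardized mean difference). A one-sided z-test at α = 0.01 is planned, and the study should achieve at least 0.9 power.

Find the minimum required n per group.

n = 78 per group

For power 0.9 need Φ(δ − z_{0.01}) = 0.9, so δ = z_{0.01} + z_{0.10} = 2.326 + 1.282 = 3.608.
δ = d·√(n/2) ⇒ n = 2(δ/d)² = 2 × (3.608 / 0.58)² = 77.39.
Round up to the next whole unit.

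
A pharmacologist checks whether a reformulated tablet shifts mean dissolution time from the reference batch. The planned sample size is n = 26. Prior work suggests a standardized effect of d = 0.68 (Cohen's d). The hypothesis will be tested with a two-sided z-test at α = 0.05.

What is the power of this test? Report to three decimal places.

Noncentrality parameter: δ = d·√n = 0.68 × √26 = 3.4673
Two-sided α = 0.05 → critical value z_{0.025} = 1.960.
Power = Φ(δ − 1.960) + Φ(−δ − 1.960) = Φ(1.507) + Φ(-5.427) = 0.9341 + 0.0000 = 0.9341.

Power ≈ 0.934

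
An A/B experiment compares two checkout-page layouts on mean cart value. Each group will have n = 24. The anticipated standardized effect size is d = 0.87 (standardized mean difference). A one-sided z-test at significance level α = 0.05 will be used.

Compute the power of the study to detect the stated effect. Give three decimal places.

Noncentrality parameter: δ = d·√(n/2) = 0.87 × √(24/2) = 3.0138
Critical value for a one-sided test at α = 0.05: z_α = 1.645.
Power = Φ(δ − 1.645) = Φ(1.369) = 0.9145.

Power ≈ 0.914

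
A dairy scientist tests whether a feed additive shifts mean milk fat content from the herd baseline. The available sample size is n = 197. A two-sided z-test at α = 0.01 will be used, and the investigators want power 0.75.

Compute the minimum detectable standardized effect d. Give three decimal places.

d ≈ 0.232

Need Φ(δ − 2.576) = 0.75, so δ = 2.576 + 0.674 = 3.250.
(Lower-tail contribution to power is negligible for δ > 0.)
δ = d·√n ⇒ d = δ/√n = 3.250/√197 = 0.2316.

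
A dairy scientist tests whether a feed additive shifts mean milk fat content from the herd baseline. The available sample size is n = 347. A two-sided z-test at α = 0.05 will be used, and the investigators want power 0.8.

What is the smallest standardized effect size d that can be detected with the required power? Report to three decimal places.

d ≈ 0.150

Required noncentrality: δ = z_{0.025} + z_{0.20} = 1.960 + 0.842 = 2.802.
(Lower-tail contribution to power is negligible for δ > 0.)
δ = d·√n ⇒ d = δ/√n = 2.802/√347 = 0.1504.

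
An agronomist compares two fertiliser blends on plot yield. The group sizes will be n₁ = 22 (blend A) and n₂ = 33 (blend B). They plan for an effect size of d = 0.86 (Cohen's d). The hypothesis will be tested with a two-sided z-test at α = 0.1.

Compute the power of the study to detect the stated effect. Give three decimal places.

Noncentrality parameter: δ = d / √(1/n₁ + 1/n₂) = 0.86 / √(1/22 + 1/33) = 3.1245
Two-sided α = 0.1 → critical value z_{0.05} = 1.645.
Power = Φ(δ − 1.645) + Φ(−δ − 1.645) = Φ(1.480) + Φ(-4.769) = 0.9305 + 0.0000 = 0.9305.

Power ≈ 0.931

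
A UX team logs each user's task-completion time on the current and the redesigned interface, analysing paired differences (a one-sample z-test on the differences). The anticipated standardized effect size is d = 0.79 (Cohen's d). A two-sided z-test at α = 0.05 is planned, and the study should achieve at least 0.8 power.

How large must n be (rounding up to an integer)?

n = 13

For power 0.8 need Φ(δ − z_{0.025}) = 0.8, so δ = z_{0.025} + z_{0.20} = 1.960 + 0.842 = 2.802.
(Ignoring the negligible lower-tail rejection probability gives the usual closed-form inversion.)
δ = d·√n ⇒ n = (δ/d)² = (2.802 / 0.79)² = 12.58.
Rounding up, n = 13.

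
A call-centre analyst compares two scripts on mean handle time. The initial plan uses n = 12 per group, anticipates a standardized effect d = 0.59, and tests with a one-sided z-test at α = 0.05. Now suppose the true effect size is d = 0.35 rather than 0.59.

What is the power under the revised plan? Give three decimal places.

With d = 0.35: δ = d·√(n/2) = 0.35 × √(12/2) = 0.8573. Critical value z_{0.05} = 1.645.
Revised power = P(Z > 1.645 − δ) = Φ(-0.788) = 0.2155.

Power ≈ 0.215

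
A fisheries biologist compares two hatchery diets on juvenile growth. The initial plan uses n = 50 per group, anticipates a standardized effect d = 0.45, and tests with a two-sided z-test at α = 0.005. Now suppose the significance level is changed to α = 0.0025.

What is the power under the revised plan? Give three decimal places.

Power ≈ 0.220

δ = d·√(n/2) = 0.45 × √(50/2) = 2.2500 (unchanged). New critical value: z_{0.0013} = 3.023.
Revised power = Φ(δ − 3.023) + Φ(−δ − 3.023) = Φ(-0.773) + Φ(-5.273) = 0.2197 + 0.0000 = 0.2197.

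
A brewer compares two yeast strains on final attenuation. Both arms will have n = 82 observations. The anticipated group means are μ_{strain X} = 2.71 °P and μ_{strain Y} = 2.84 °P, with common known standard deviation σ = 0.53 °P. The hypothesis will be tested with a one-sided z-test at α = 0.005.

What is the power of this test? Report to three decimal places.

Power ≈ 0.157

Standardized effect: d = |μ_{strain X} − μ_{strain Y}| / σ = |2.71 − 2.84| / 0.53 = 0.2453
Noncentrality parameter: δ = d·√(n/2) = 0.2453 × √(82/2) = 1.5706
Critical value for a one-sided test at α = 0.005: z_α = 2.576.
Power = Φ(δ − 2.576) = Φ(-1.005) = 0.1574.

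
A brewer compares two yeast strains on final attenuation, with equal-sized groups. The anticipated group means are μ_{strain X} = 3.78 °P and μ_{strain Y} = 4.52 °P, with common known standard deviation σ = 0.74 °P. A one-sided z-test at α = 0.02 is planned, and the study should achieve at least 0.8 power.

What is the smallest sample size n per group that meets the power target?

Standardized effect: d = |μ_{strain X} − μ_{strain Y}| / σ = |3.78 − 4.52| / 0.74 = 1.0000
For power 0.8 need Φ(δ − z_{0.02}) = 0.8, so δ = z_{0.02} + z_{0.20} = 2.054 + 0.842 = 2.895.
δ = d·√(n/2) ⇒ n = 2(δ/d)² = 2 × (2.895 / 1.0000)² = 16.77.
Round up to the next whole unit.

n = 17 per group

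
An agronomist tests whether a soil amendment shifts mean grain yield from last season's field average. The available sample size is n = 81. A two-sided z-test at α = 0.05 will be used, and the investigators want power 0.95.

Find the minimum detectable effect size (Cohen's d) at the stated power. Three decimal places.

Need Φ(δ − 1.960) = 0.95, so δ = 1.960 + 1.645 = 3.605.
(Lower-tail contribution to power is negligible for δ > 0.)
δ = d·√n ⇒ d = δ/√n = 3.605/√81 = 0.4005.

d ≈ 0.401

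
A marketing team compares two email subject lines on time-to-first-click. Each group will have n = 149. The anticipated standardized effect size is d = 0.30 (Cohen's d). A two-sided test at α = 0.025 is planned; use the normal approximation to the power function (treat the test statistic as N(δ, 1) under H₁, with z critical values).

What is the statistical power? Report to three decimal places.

Noncentrality parameter: δ = d·√(n/2) = 0.30 × √(149/2) = 2.5894
Two-sided α = 0.025 → critical value z_{0.0125} = 2.241.
Power = Φ(δ − 2.241) + Φ(−δ − 2.241) = Φ(0.348) + Φ(-4.831) = 0.6361 + 0.0000 = 0.6361.

Power ≈ 0.636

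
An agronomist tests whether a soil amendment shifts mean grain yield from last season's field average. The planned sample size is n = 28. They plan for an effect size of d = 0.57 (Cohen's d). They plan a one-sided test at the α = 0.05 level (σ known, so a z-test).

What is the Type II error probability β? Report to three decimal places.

β ≈ 0.085

Noncentrality parameter: δ = d·√n = 0.57 × √28 = 3.0162
One-sided α = 0.05 → critical value z_{0.05} = 1.645.
Power = P(Z > 1.645 − δ) = Φ(1.371) = 0.9149.
Type II error: β = 1 − power = 1 − 0.9149 = 0.0851.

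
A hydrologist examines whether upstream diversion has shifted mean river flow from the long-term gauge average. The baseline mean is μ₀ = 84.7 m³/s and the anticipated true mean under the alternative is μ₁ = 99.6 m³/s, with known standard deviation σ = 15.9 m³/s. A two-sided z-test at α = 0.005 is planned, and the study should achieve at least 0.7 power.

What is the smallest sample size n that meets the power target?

Standardized effect: d = |μ₁ − μ₀| / σ = |99.6 − 84.7| / 15.9 = 0.9371
For power 0.7 need Φ(δ − z_{0.0025}) = 0.7, so δ = z_{0.0025} + z_{0.30} = 2.807 + 0.524 = 3.331.
(The Φ(−δ − z_{α/2}) term is vanishingly small for δ > 0 and is dropped in the standard sample-size formula.)
δ = d·√n ⇒ n = (δ/d)² = (3.331 / 0.9371)² = 12.64.
Rounding up, n = 13.

n = 13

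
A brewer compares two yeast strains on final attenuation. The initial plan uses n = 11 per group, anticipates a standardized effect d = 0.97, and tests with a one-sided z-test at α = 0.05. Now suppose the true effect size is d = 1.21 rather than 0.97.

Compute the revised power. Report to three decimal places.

With d = 1.21: δ = d·√(n/2) = 1.21 × √(11/2) = 2.8377. Critical value z_{0.05} = 1.645.
Revised power = Φ(δ − 1.645) = Φ(1.193) = 0.8835.

Power ≈ 0.884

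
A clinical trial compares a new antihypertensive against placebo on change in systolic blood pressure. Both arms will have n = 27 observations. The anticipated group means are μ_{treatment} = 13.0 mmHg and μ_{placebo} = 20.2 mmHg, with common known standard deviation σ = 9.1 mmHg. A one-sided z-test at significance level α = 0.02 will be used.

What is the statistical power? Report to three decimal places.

Power ≈ 0.803

Standardized effect: d = |μ_{treatment} − μ_{placebo}| / σ = |13.0 − 20.2| / 9.1 = 0.7912
Noncentrality parameter: δ = d·√(n/2) = 0.7912 × √(27/2) = 2.9071
Critical value for a one-sided test at α = 0.02: z_α = 2.054.
Power = Φ(δ − 2.054) = Φ(0.853) = 0.8033.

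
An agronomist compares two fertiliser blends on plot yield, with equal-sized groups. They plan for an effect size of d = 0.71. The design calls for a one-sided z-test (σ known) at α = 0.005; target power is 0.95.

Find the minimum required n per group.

n = 71 per group

For power 0.95 need Φ(δ − z_{0.005}) = 0.95, so δ = z_{0.005} + z_{0.05} = 2.576 + 1.645 = 4.221.
δ = d·√(n/2) ⇒ n = 2(δ/d)² = 2 × (4.221 / 0.71)² = 70.68.
Rounding up, n = 71 per group.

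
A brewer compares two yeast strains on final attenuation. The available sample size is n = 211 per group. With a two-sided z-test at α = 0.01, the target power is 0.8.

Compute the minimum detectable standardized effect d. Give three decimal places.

d ≈ 0.333

Need Φ(δ − 2.576) = 0.8, so δ = 2.576 + 0.842 = 3.417.
(Lower-tail contribution to power is negligible for δ > 0.)
δ = d·√(n/2) ⇒ d = δ/√(n/2) = 3.417/√(211/2) = 0.3327.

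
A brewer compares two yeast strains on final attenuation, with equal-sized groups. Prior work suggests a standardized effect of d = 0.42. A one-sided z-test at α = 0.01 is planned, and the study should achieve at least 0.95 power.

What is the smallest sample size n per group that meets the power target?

For power 0.95 need Φ(δ − z_{0.01}) = 0.95, so δ = z_{0.01} + z_{0.05} = 2.326 + 1.645 = 3.971.
δ = d·√(n/2) ⇒ n = 2(δ/d)² = 2 × (3.971 / 0.42)² = 178.80.
Rounding up, n = 179 per group.

n = 179 per group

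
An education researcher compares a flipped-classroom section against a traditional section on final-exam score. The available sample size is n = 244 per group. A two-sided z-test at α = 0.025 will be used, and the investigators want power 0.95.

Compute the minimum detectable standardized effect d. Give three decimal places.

d ≈ 0.352

Need Φ(δ − 2.241) = 0.95, so δ = 2.241 + 1.645 = 3.886.
(Lower-tail contribution to power is negligible for δ > 0.)
δ = d·√(n/2) ⇒ d = δ/√(n/2) = 3.886/√(244/2) = 0.3518.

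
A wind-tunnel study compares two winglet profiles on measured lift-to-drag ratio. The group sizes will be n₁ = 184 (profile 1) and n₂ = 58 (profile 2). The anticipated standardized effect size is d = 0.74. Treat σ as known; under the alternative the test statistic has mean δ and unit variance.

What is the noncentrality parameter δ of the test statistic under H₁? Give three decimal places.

δ ≈ 4.914

The noncentrality parameter scales effect size by the design's sample-size factor: δ = d / √(1/n₁ + 1/n₂) = 0.74 / √(1/184 + 1/58) = 4.9141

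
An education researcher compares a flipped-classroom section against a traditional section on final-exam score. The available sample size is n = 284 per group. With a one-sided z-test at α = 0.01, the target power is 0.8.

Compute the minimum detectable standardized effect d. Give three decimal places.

d ≈ 0.266

Required noncentrality: δ = z_{0.01} + z_{0.20} = 2.326 + 0.842 = 3.168.
δ = d·√(n/2) ⇒ d = δ/√(n/2) = 3.168/√(284/2) = 0.2659.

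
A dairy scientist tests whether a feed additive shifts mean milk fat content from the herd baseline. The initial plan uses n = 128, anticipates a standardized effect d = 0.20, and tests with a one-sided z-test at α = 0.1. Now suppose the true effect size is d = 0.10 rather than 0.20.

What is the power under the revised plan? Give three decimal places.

Power ≈ 0.440

With d = 0.10: δ = d·√n = 0.10 × √128 = 1.1314. Critical value z_{0.1} = 1.282.
Revised power = Φ(δ − 1.282) = Φ(-0.150) = 0.4403.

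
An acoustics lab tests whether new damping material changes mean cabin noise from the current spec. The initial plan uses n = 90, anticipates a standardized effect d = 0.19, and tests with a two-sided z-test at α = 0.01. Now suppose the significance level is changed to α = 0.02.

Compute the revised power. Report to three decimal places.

Power ≈ 0.300

δ = d·√n = 0.19 × √90 = 1.8025 (unchanged). New critical value: z_{0.01} = 2.326.
Revised power = Φ(δ − 2.326) + Φ(−δ − 2.326) = Φ(-0.524) + Φ(-4.129) = 0.3002 + 0.0000 = 0.3002.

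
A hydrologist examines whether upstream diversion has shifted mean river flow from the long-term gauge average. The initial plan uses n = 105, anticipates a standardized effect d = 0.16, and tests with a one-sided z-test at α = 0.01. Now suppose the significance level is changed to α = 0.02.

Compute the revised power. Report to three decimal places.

Power ≈ 0.339

δ = d·√n = 0.16 × √105 = 1.6395 (unchanged). New critical value: z_{0.02} = 2.054.
Revised power = Φ(δ − 2.054) = Φ(-0.414) = 0.3394.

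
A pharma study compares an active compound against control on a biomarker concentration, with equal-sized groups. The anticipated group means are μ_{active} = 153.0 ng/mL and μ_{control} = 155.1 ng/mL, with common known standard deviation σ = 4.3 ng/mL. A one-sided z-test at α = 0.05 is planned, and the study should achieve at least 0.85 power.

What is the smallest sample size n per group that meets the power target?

Standardized effect: d = |μ_{active} − μ_{control}| / σ = |153.0 − 155.1| / 4.3 = 0.4884
Set Φ(δ − 1.645) = 0.85; then δ − 1.645 = Φ⁻¹(0.85) = 1.036, giving δ = 2.681.
δ = d·√(n/2) ⇒ n = 2(δ/d)² = 2 × (2.681 / 0.4884)² = 60.29.
Round up to the next whole unit.

n = 61 per group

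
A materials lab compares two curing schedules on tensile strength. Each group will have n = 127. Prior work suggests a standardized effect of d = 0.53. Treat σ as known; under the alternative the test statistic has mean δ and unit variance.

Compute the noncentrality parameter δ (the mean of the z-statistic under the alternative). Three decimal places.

The noncentrality parameter scales effect size by the design's sample-size factor: δ = d·√(n/2) = 0.53 × √(127/2) = 4.2234

δ ≈ 4.223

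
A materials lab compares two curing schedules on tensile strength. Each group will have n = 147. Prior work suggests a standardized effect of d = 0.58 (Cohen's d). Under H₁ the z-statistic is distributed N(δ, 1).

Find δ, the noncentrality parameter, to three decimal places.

δ ≈ 4.972

The noncentrality parameter scales effect size by the design's sample-size factor: δ = d·√(n/2) = 0.58 × √(147/2) = 4.9725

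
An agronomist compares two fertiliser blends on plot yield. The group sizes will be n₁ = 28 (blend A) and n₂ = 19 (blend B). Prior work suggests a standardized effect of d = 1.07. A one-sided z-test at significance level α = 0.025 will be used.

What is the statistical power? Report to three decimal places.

Power ≈ 0.949

Noncentrality parameter: δ = d / √(1/n₁ + 1/n₂) = 1.07 / √(1/28 + 1/19) = 3.5999
One-sided α = 0.025 → critical value z_{0.025} = 1.960.
Power = P(Z > 1.960 − δ) = Φ(1.640) = 0.9495.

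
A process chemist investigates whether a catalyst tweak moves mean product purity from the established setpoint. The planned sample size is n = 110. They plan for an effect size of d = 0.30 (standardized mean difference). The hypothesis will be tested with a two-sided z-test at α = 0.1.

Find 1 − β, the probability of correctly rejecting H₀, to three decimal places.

Noncentrality parameter: λ = d·√n = 0.30 × √110 = 3.1464
Critical value for a two-sided test at α = 0.1: z_{α/2} = 1.645.
Power = Φ(λ − 1.645) + Φ(−λ − 1.645) = Φ(1.502) + Φ(-4.791) = 0.9334 + 0.0000 = 0.9334.

Power ≈ 0.933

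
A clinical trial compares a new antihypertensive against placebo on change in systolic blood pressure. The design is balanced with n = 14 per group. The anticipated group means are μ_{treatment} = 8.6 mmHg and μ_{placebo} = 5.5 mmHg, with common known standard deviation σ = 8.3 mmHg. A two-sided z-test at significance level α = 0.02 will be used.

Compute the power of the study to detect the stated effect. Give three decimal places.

Power ≈ 0.091

Standardized effect: d = |μ_{treatment} − μ_{placebo}| / σ = |8.6 − 5.5| / 8.3 = 0.3735
Noncentrality parameter: δ = d·√(n/2) = 0.3735 × √(14/2) = 0.9882
Critical value for a two-sided test at α = 0.02: z_{α/2} = 2.326.
Power = Φ(δ − 2.326) + Φ(−δ − 2.326) = Φ(-1.338) + Φ(-3.315) = 0.0904 + 0.0005 = 0.0909.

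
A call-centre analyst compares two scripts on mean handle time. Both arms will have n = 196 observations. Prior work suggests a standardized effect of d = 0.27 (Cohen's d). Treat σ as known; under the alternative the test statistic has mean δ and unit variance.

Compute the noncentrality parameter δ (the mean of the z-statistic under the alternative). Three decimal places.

δ = d·√(n/2) = 0.27 × √(196/2) = 2.6729

δ ≈ 2.673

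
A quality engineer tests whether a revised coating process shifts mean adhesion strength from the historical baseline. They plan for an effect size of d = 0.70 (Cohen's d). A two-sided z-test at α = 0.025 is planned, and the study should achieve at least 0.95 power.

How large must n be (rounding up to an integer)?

n = 31

For power 0.95 need Φ(δ − z_{0.0125}) = 0.95, so δ = z_{0.0125} + z_{0.05} = 2.241 + 1.645 = 3.886.
(For δ > 0 the lower-tail rejection region contributes negligibly to power, so the one-term inversion is standard.)
δ = d·√n ⇒ n = (δ/d)² = (3.886 / 0.70)² = 30.82.
Rounding up, n = 31.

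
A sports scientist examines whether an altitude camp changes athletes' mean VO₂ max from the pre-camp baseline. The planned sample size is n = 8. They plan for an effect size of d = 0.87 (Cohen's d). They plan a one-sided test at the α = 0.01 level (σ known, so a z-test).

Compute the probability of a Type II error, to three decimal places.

Noncentrality parameter: δ = d·√n = 0.87 × √8 = 2.4607
One-sided α = 0.01 → critical value z_{0.01} = 2.326.
Power = Φ(δ − 2.326) = Φ(0.134) = 0.5535.
Type II error: β = 1 − power = 1 − 0.5535 = 0.4465.

β ≈ 0.447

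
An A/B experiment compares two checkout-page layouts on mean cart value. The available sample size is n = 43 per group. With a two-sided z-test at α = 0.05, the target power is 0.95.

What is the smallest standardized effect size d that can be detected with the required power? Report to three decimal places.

d ≈ 0.777

Need Φ(δ − 1.960) = 0.95, so δ = 1.960 + 1.645 = 3.605.
(Lower-tail contribution to power is negligible for δ > 0.)
δ = d·√(n/2) ⇒ d = δ/√(n/2) = 3.605/√(43/2) = 0.7774.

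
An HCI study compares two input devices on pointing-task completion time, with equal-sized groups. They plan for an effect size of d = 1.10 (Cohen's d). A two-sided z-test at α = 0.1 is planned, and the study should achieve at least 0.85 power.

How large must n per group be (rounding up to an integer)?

n = 12 per group

Set Φ(δ − 1.645) = 0.85; then δ − 1.645 = Φ⁻¹(0.85) = 1.036, giving δ = 2.681.
(Ignoring the negligible lower-tail rejection probability gives the usual closed-form inversion.)
δ = d·√(n/2) ⇒ n = 2(δ/d)² = 2 × (2.681 / 1.10)² = 11.88.
Rounding up, n = 12 per group.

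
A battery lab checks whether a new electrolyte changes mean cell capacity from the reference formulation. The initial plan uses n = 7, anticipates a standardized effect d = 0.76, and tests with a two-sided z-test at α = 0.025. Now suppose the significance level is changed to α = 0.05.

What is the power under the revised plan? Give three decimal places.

Power ≈ 0.520

δ = d·√n = 0.76 × √7 = 2.0108 (unchanged). New critical value: z_{0.025} = 1.960.
Revised power = Φ(δ − 1.960) + Φ(−δ − 1.960) = Φ(0.051) + Φ(-3.971) = 0.5203 + 0.0000 = 0.5203.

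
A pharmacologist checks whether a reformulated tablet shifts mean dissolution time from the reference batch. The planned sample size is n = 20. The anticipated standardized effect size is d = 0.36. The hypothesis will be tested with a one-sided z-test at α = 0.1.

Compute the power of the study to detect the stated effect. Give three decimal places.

Power ≈ 0.629

Noncentrality parameter: δ = d·√n = 0.36 × √20 = 1.6100
One-sided α = 0.1 → critical value z_{0.1} = 1.282.
Power = Φ(δ − 1.282) = Φ(0.328) = 0.6287.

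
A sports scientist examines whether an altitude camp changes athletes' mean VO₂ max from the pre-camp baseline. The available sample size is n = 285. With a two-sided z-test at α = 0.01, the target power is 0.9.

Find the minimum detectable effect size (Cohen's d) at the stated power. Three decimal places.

d ≈ 0.228

Need Φ(δ − 2.576) = 0.9, so δ = 2.576 + 1.282 = 3.857.
(The second rejection-region term Φ(−δ − z_{α/2}) is negligible and dropped.)
δ = d·√n ⇒ d = δ/√n = 3.857/√285 = 0.2285.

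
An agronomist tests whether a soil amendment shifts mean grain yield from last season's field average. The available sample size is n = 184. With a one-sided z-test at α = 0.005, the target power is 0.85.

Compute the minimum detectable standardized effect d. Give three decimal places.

Required noncentrality: δ = z_{0.005} + z_{0.15} = 2.576 + 1.036 = 3.612.
δ = d·√n ⇒ d = δ/√n = 3.612/√184 = 0.2663.

d ≈ 0.266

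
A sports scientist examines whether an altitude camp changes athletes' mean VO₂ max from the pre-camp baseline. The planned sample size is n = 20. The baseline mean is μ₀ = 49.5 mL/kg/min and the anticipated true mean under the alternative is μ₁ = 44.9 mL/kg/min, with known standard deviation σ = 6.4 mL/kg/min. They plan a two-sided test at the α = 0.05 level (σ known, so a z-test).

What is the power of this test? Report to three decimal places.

Standardized effect: d = |μ₁ − μ₀| / σ = |44.9 − 49.5| / 6.4 = 0.7187
Noncentrality parameter: δ = d·√n = 0.7187 × √20 = 3.2143
Critical value for a two-sided test at α = 0.05: z_{α/2} = 1.960.
Power = Φ(δ − 1.960) + Φ(−δ − 1.960) = Φ(1.254) + Φ(-5.174) = 0.8951 + 0.0000 = 0.8951.

Power ≈ 0.895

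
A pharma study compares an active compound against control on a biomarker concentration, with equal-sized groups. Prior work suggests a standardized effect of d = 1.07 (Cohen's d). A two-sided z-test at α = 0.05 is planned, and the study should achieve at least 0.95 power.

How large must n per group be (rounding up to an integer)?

Set Φ(δ − 1.960) = 0.95; then δ − 1.960 = Φ⁻¹(0.95) = 1.645, giving δ = 3.605.
(Ignoring the negligible lower-tail rejection probability gives the usual closed-form inversion.)
δ = d·√(n/2) ⇒ n = 2(δ/d)² = 2 × (3.605 / 1.07)² = 22.70.
Rounding up, n = 23 per group.

n = 23 per group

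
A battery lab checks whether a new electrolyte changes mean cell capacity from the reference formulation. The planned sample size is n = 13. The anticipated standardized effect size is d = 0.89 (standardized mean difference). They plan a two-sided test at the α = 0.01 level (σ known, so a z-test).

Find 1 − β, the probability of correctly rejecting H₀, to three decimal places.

Noncentrality parameter: λ = d·√n = 0.89 × √13 = 3.2089
Critical value for a two-sided test at α = 0.01: z_{α/2} = 2.576.
Power = Φ(λ − 2.576) + Φ(−λ − 2.576) = Φ(0.633) + Φ(-5.785) = 0.7367 + 0.0000 = 0.7367.

Power ≈ 0.737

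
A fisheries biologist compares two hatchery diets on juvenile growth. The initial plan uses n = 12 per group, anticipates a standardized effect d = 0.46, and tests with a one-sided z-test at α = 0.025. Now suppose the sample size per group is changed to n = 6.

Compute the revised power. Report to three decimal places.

With n = 6 per group: δ = d·√(n/2) = 0.46 × √(6/2) = 0.7967. Critical value z_{0.025} = 1.960.
Revised power = P(Z > 1.960 − δ) = Φ(-1.163) = 0.1224.

Power ≈ 0.122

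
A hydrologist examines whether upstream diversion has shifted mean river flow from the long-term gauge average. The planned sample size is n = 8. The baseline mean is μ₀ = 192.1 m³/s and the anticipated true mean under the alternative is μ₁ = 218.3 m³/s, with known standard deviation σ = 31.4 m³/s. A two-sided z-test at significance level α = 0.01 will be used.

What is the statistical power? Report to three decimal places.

Standardized effect: d = |μ₁ − μ₀| / σ = |218.3 − 192.1| / 31.4 = 0.8344
Noncentrality parameter: δ = d·√n = 0.8344 × √8 = 2.3600
Two-sided α = 0.01 → critical value z_{0.005} = 2.576.
Power = Φ(δ − 2.576) + Φ(−δ − 2.576) = Φ(-0.216) + Φ(-4.936) = 0.4146 + 0.0000 = 0.4146.

Power ≈ 0.415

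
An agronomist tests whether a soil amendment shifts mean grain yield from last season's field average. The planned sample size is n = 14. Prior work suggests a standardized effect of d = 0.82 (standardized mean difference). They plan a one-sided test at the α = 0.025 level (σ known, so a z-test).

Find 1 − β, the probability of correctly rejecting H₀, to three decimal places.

Power ≈ 0.866

Noncentrality parameter: δ = d·√n = 0.82 × √14 = 3.0682
One-sided α = 0.025 → critical value z_{0.025} = 1.960.
Power = P(Z > 1.960 − δ) = Φ(1.108) = 0.8661.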